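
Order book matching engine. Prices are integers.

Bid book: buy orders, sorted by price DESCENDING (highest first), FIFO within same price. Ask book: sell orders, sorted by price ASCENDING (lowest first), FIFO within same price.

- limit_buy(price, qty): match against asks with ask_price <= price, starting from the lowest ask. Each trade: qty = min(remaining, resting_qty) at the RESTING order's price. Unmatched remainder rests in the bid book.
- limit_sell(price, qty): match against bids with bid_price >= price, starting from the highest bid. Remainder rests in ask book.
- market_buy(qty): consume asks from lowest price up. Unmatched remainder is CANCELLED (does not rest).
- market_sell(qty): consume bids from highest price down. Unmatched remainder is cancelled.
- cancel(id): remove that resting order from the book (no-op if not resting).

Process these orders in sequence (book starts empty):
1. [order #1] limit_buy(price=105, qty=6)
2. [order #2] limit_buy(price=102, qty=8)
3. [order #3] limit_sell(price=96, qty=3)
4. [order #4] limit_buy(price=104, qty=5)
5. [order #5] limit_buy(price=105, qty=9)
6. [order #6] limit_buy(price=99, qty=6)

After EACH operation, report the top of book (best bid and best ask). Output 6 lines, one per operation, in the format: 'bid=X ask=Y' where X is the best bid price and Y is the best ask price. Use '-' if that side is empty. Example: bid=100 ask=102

After op 1 [order #1] limit_buy(price=105, qty=6): fills=none; bids=[#1:6@105] asks=[-]
After op 2 [order #2] limit_buy(price=102, qty=8): fills=none; bids=[#1:6@105 #2:8@102] asks=[-]
After op 3 [order #3] limit_sell(price=96, qty=3): fills=#1x#3:3@105; bids=[#1:3@105 #2:8@102] asks=[-]
After op 4 [order #4] limit_buy(price=104, qty=5): fills=none; bids=[#1:3@105 #4:5@104 #2:8@102] asks=[-]
After op 5 [order #5] limit_buy(price=105, qty=9): fills=none; bids=[#1:3@105 #5:9@105 #4:5@104 #2:8@102] asks=[-]
After op 6 [order #6] limit_buy(price=99, qty=6): fills=none; bids=[#1:3@105 #5:9@105 #4:5@104 #2:8@102 #6:6@99] asks=[-]

Answer: bid=105 ask=-
bid=105 ask=-
bid=105 ask=-
bid=105 ask=-
bid=105 ask=-
bid=105 ask=-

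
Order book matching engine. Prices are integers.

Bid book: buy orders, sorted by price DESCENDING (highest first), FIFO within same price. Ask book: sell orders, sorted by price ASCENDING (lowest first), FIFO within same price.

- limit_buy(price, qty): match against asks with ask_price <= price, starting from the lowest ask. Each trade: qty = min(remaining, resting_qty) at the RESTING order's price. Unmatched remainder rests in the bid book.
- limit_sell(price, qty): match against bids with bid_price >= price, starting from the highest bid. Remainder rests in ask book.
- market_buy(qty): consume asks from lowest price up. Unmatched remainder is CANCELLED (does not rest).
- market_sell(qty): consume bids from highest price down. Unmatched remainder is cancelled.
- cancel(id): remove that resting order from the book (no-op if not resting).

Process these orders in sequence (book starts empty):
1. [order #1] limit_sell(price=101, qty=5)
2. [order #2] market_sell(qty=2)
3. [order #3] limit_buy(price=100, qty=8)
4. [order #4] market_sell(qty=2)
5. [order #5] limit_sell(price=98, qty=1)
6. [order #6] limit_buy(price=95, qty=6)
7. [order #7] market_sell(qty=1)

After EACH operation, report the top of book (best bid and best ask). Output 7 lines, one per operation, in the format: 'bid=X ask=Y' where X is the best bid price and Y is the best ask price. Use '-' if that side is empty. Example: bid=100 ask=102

After op 1 [order #1] limit_sell(price=101, qty=5): fills=none; bids=[-] asks=[#1:5@101]
After op 2 [order #2] market_sell(qty=2): fills=none; bids=[-] asks=[#1:5@101]
After op 3 [order #3] limit_buy(price=100, qty=8): fills=none; bids=[#3:8@100] asks=[#1:5@101]
After op 4 [order #4] market_sell(qty=2): fills=#3x#4:2@100; bids=[#3:6@100] asks=[#1:5@101]
After op 5 [order #5] limit_sell(price=98, qty=1): fills=#3x#5:1@100; bids=[#3:5@100] asks=[#1:5@101]
After op 6 [order #6] limit_buy(price=95, qty=6): fills=none; bids=[#3:5@100 #6:6@95] asks=[#1:5@101]
After op 7 [order #7] market_sell(qty=1): fills=#3x#7:1@100; bids=[#3:4@100 #6:6@95] asks=[#1:5@101]

Answer: bid=- ask=101
bid=- ask=101
bid=100 ask=101
bid=100 ask=101
bid=100 ask=101
bid=100 ask=101
bid=100 ask=101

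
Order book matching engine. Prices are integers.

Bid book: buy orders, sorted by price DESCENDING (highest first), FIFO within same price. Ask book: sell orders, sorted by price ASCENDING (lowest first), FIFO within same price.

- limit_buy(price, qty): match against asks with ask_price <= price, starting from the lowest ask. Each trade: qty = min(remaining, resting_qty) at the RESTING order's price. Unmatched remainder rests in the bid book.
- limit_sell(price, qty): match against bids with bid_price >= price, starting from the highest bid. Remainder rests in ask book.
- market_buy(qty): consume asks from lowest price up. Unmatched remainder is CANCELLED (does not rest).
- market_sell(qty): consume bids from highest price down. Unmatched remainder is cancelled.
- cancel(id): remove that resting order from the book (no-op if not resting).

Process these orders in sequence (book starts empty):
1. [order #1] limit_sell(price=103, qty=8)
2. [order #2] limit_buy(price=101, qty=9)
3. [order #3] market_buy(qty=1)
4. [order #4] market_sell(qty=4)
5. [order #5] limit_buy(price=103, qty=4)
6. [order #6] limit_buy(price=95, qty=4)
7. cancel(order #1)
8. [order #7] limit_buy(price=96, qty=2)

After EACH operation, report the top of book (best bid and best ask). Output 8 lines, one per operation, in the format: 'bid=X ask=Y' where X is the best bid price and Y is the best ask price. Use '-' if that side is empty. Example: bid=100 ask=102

After op 1 [order #1] limit_sell(price=103, qty=8): fills=none; bids=[-] asks=[#1:8@103]
After op 2 [order #2] limit_buy(price=101, qty=9): fills=none; bids=[#2:9@101] asks=[#1:8@103]
After op 3 [order #3] market_buy(qty=1): fills=#3x#1:1@103; bids=[#2:9@101] asks=[#1:7@103]
After op 4 [order #4] market_sell(qty=4): fills=#2x#4:4@101; bids=[#2:5@101] asks=[#1:7@103]
After op 5 [order #5] limit_buy(price=103, qty=4): fills=#5x#1:4@103; bids=[#2:5@101] asks=[#1:3@103]
After op 6 [order #6] limit_buy(price=95, qty=4): fills=none; bids=[#2:5@101 #6:4@95] asks=[#1:3@103]
After op 7 cancel(order #1): fills=none; bids=[#2:5@101 #6:4@95] asks=[-]
After op 8 [order #7] limit_buy(price=96, qty=2): fills=none; bids=[#2:5@101 #7:2@96 #6:4@95] asks=[-]

Answer: bid=- ask=103
bid=101 ask=103
bid=101 ask=103
bid=101 ask=103
bid=101 ask=103
bid=101 ask=103
bid=101 ask=-
bid=101 ask=-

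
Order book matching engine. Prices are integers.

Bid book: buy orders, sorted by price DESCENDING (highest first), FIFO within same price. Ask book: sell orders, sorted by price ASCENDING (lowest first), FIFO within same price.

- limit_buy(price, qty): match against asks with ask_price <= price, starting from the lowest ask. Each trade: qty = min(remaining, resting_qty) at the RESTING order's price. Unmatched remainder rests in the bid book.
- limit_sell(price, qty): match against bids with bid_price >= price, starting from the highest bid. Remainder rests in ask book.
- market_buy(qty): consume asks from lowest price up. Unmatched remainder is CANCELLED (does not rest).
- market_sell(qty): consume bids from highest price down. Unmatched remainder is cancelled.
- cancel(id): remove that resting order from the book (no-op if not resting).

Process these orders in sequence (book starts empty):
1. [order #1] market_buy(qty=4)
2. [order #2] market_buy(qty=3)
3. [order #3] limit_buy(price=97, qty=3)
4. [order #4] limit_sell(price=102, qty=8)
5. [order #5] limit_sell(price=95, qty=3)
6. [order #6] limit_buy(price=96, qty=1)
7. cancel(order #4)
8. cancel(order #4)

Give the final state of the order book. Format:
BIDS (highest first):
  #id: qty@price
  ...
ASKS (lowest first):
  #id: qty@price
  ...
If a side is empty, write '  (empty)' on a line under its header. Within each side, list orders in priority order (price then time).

After op 1 [order #1] market_buy(qty=4): fills=none; bids=[-] asks=[-]
After op 2 [order #2] market_buy(qty=3): fills=none; bids=[-] asks=[-]
After op 3 [order #3] limit_buy(price=97, qty=3): fills=none; bids=[#3:3@97] asks=[-]
After op 4 [order #4] limit_sell(price=102, qty=8): fills=none; bids=[#3:3@97] asks=[#4:8@102]
After op 5 [order #5] limit_sell(price=95, qty=3): fills=#3x#5:3@97; bids=[-] asks=[#4:8@102]
After op 6 [order #6] limit_buy(price=96, qty=1): fills=none; bids=[#6:1@96] asks=[#4:8@102]
After op 7 cancel(order #4): fills=none; bids=[#6:1@96] asks=[-]
After op 8 cancel(order #4): fills=none; bids=[#6:1@96] asks=[-]

Answer: BIDS (highest first):
  #6: 1@96
ASKS (lowest first):
  (empty)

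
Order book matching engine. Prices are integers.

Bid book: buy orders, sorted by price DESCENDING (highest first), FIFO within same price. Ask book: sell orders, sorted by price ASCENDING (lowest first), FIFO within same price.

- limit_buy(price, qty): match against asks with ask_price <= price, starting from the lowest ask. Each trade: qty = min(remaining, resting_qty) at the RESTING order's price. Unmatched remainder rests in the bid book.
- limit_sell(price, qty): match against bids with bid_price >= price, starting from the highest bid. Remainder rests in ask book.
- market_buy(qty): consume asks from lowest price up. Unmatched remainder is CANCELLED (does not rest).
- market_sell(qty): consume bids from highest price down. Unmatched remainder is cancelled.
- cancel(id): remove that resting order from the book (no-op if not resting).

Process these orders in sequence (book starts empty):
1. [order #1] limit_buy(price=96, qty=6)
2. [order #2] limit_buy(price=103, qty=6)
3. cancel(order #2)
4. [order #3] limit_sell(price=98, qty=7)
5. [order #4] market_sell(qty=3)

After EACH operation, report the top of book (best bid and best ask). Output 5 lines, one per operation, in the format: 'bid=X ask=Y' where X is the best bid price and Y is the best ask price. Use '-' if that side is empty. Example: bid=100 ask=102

Answer: bid=96 ask=-
bid=103 ask=-
bid=96 ask=-
bid=96 ask=98
bid=96 ask=98

Derivation:
After op 1 [order #1] limit_buy(price=96, qty=6): fills=none; bids=[#1:6@96] asks=[-]
After op 2 [order #2] limit_buy(price=103, qty=6): fills=none; bids=[#2:6@103 #1:6@96] asks=[-]
After op 3 cancel(order #2): fills=none; bids=[#1:6@96] asks=[-]
After op 4 [order #3] limit_sell(price=98, qty=7): fills=none; bids=[#1:6@96] asks=[#3:7@98]
After op 5 [order #4] market_sell(qty=3): fills=#1x#4:3@96; bids=[#1:3@96] asks=[#3:7@98]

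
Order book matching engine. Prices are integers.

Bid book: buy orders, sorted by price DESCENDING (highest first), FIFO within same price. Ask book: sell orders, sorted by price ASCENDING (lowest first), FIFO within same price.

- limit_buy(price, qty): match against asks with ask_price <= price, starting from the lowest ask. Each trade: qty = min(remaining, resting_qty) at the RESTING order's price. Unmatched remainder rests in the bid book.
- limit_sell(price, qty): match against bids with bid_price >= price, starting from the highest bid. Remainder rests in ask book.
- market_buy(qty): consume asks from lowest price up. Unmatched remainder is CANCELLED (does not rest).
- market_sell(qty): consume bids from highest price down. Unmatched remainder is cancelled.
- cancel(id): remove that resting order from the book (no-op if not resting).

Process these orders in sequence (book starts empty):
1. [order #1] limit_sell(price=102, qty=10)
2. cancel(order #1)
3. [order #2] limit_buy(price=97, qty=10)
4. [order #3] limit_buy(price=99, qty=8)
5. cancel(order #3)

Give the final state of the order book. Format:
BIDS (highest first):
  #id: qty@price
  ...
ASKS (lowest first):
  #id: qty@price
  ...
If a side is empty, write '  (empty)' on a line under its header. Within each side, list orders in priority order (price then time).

Answer: BIDS (highest first):
  #2: 10@97
ASKS (lowest first):
  (empty)

Derivation:
After op 1 [order #1] limit_sell(price=102, qty=10): fills=none; bids=[-] asks=[#1:10@102]
After op 2 cancel(order #1): fills=none; bids=[-] asks=[-]
After op 3 [order #2] limit_buy(price=97, qty=10): fills=none; bids=[#2:10@97] asks=[-]
After op 4 [order #3] limit_buy(price=99, qty=8): fills=none; bids=[#3:8@99 #2:10@97] asks=[-]
After op 5 cancel(order #3): fills=none; bids=[#2:10@97] asks=[-]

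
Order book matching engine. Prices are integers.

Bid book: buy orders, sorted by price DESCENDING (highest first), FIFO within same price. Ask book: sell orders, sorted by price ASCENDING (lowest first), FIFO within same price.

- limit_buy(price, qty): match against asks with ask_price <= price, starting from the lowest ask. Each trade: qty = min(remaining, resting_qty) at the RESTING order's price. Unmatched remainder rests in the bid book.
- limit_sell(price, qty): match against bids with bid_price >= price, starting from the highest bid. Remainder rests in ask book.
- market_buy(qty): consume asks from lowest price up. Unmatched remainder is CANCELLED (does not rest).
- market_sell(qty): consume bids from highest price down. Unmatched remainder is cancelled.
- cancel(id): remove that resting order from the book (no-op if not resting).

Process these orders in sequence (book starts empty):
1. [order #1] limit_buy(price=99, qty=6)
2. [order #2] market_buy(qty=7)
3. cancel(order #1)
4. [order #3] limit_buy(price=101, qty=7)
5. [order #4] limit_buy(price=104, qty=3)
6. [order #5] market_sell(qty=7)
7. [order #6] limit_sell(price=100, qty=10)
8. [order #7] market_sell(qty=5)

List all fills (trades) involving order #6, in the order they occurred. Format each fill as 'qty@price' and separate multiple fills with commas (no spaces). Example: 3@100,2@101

After op 1 [order #1] limit_buy(price=99, qty=6): fills=none; bids=[#1:6@99] asks=[-]
After op 2 [order #2] market_buy(qty=7): fills=none; bids=[#1:6@99] asks=[-]
After op 3 cancel(order #1): fills=none; bids=[-] asks=[-]
After op 4 [order #3] limit_buy(price=101, qty=7): fills=none; bids=[#3:7@101] asks=[-]
After op 5 [order #4] limit_buy(price=104, qty=3): fills=none; bids=[#4:3@104 #3:7@101] asks=[-]
After op 6 [order #5] market_sell(qty=7): fills=#4x#5:3@104 #3x#5:4@101; bids=[#3:3@101] asks=[-]
After op 7 [order #6] limit_sell(price=100, qty=10): fills=#3x#6:3@101; bids=[-] asks=[#6:7@100]
After op 8 [order #7] market_sell(qty=5): fills=none; bids=[-] asks=[#6:7@100]

Answer: 3@101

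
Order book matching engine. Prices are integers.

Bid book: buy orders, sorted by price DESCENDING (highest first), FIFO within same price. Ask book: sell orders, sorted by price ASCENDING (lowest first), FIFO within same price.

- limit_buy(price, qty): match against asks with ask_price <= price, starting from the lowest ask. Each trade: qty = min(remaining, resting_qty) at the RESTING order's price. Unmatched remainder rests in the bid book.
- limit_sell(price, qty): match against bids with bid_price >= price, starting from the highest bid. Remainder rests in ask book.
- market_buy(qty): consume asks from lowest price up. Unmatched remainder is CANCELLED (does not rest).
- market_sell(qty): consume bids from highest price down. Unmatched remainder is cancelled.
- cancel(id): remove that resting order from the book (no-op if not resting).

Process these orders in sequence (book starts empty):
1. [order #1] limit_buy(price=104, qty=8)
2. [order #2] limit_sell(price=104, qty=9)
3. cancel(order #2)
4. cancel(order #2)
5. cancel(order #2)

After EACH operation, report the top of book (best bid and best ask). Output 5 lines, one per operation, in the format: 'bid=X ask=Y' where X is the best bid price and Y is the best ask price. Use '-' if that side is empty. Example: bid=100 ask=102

After op 1 [order #1] limit_buy(price=104, qty=8): fills=none; bids=[#1:8@104] asks=[-]
After op 2 [order #2] limit_sell(price=104, qty=9): fills=#1x#2:8@104; bids=[-] asks=[#2:1@104]
After op 3 cancel(order #2): fills=none; bids=[-] asks=[-]
After op 4 cancel(order #2): fills=none; bids=[-] asks=[-]
After op 5 cancel(order #2): fills=none; bids=[-] asks=[-]

Answer: bid=104 ask=-
bid=- ask=104
bid=- ask=-
bid=- ask=-
bid=- ask=-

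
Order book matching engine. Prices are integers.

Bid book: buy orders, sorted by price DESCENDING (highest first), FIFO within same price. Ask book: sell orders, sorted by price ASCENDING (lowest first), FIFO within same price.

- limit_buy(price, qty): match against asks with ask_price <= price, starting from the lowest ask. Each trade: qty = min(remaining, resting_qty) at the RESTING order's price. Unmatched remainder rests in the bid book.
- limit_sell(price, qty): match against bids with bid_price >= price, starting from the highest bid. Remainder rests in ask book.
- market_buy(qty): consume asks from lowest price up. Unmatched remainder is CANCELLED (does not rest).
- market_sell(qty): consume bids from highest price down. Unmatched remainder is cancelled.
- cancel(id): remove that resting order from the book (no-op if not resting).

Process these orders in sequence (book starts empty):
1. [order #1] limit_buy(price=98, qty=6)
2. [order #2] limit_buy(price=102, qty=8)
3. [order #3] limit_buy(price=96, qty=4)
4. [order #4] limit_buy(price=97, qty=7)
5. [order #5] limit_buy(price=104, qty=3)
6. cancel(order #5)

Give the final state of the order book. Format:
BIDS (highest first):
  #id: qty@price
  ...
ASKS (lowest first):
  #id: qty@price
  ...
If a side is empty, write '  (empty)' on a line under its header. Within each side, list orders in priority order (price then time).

After op 1 [order #1] limit_buy(price=98, qty=6): fills=none; bids=[#1:6@98] asks=[-]
After op 2 [order #2] limit_buy(price=102, qty=8): fills=none; bids=[#2:8@102 #1:6@98] asks=[-]
After op 3 [order #3] limit_buy(price=96, qty=4): fills=none; bids=[#2:8@102 #1:6@98 #3:4@96] asks=[-]
After op 4 [order #4] limit_buy(price=97, qty=7): fills=none; bids=[#2:8@102 #1:6@98 #4:7@97 #3:4@96] asks=[-]
After op 5 [order #5] limit_buy(price=104, qty=3): fills=none; bids=[#5:3@104 #2:8@102 #1:6@98 #4:7@97 #3:4@96] asks=[-]
After op 6 cancel(order #5): fills=none; bids=[#2:8@102 #1:6@98 #4:7@97 #3:4@96] asks=[-]

Answer: BIDS (highest first):
  #2: 8@102
  #1: 6@98
  #4: 7@97
  #3: 4@96
ASKS (lowest first):
  (empty)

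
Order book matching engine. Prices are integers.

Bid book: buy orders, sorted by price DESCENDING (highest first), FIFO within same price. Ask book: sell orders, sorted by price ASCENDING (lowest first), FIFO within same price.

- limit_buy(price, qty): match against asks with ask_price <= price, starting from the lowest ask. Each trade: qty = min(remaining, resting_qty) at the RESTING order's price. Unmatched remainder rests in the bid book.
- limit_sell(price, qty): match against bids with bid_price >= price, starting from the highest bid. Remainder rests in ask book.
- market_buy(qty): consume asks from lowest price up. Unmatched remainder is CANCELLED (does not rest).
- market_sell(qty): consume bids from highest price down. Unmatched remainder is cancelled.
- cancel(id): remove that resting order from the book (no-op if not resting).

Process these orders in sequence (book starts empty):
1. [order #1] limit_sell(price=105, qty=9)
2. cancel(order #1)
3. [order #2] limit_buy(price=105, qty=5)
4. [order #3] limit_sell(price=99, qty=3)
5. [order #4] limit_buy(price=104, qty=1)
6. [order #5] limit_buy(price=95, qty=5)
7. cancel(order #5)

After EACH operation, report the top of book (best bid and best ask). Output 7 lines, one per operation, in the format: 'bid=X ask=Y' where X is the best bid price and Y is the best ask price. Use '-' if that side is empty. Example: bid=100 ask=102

After op 1 [order #1] limit_sell(price=105, qty=9): fills=none; bids=[-] asks=[#1:9@105]
After op 2 cancel(order #1): fills=none; bids=[-] asks=[-]
After op 3 [order #2] limit_buy(price=105, qty=5): fills=none; bids=[#2:5@105] asks=[-]
After op 4 [order #3] limit_sell(price=99, qty=3): fills=#2x#3:3@105; bids=[#2:2@105] asks=[-]
After op 5 [order #4] limit_buy(price=104, qty=1): fills=none; bids=[#2:2@105 #4:1@104] asks=[-]
After op 6 [order #5] limit_buy(price=95, qty=5): fills=none; bids=[#2:2@105 #4:1@104 #5:5@95] asks=[-]
After op 7 cancel(order #5): fills=none; bids=[#2:2@105 #4:1@104] asks=[-]

Answer: bid=- ask=105
bid=- ask=-
bid=105 ask=-
bid=105 ask=-
bid=105 ask=-
bid=105 ask=-
bid=105 ask=-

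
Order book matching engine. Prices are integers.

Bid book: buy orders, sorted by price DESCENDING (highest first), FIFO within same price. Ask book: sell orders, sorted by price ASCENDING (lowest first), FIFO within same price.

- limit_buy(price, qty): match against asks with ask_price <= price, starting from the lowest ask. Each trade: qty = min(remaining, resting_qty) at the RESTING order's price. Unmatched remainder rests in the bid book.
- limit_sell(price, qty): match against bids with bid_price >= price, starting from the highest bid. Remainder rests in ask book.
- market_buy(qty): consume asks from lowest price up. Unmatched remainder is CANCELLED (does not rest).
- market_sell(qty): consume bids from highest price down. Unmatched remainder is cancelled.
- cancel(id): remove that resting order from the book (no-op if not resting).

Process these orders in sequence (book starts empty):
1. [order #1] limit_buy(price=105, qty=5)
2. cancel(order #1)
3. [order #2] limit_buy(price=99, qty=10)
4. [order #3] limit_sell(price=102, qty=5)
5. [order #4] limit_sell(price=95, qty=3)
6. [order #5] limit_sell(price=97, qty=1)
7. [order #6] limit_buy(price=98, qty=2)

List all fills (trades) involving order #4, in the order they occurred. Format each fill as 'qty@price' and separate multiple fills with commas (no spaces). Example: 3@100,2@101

Answer: 3@99

Derivation:
After op 1 [order #1] limit_buy(price=105, qty=5): fills=none; bids=[#1:5@105] asks=[-]
After op 2 cancel(order #1): fills=none; bids=[-] asks=[-]
After op 3 [order #2] limit_buy(price=99, qty=10): fills=none; bids=[#2:10@99] asks=[-]
After op 4 [order #3] limit_sell(price=102, qty=5): fills=none; bids=[#2:10@99] asks=[#3:5@102]
After op 5 [order #4] limit_sell(price=95, qty=3): fills=#2x#4:3@99; bids=[#2:7@99] asks=[#3:5@102]
After op 6 [order #5] limit_sell(price=97, qty=1): fills=#2x#5:1@99; bids=[#2:6@99] asks=[#3:5@102]
After op 7 [order #6] limit_buy(price=98, qty=2): fills=none; bids=[#2:6@99 #6:2@98] asks=[#3:5@102]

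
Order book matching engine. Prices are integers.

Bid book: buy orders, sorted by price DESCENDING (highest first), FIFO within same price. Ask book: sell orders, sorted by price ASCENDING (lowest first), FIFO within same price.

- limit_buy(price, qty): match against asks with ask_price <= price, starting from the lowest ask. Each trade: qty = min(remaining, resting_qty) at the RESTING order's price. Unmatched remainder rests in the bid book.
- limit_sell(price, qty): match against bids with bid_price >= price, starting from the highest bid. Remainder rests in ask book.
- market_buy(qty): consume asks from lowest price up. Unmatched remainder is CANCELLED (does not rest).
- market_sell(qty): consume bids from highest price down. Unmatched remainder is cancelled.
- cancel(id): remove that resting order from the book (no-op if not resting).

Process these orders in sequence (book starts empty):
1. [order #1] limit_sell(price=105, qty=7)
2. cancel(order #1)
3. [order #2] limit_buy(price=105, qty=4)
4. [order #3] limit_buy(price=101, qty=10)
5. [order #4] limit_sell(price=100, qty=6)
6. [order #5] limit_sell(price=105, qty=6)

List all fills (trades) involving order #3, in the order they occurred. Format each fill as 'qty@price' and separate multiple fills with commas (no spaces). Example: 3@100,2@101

After op 1 [order #1] limit_sell(price=105, qty=7): fills=none; bids=[-] asks=[#1:7@105]
After op 2 cancel(order #1): fills=none; bids=[-] asks=[-]
After op 3 [order #2] limit_buy(price=105, qty=4): fills=none; bids=[#2:4@105] asks=[-]
After op 4 [order #3] limit_buy(price=101, qty=10): fills=none; bids=[#2:4@105 #3:10@101] asks=[-]
After op 5 [order #4] limit_sell(price=100, qty=6): fills=#2x#4:4@105 #3x#4:2@101; bids=[#3:8@101] asks=[-]
After op 6 [order #5] limit_sell(price=105, qty=6): fills=none; bids=[#3:8@101] asks=[#5:6@105]

Answer: 2@101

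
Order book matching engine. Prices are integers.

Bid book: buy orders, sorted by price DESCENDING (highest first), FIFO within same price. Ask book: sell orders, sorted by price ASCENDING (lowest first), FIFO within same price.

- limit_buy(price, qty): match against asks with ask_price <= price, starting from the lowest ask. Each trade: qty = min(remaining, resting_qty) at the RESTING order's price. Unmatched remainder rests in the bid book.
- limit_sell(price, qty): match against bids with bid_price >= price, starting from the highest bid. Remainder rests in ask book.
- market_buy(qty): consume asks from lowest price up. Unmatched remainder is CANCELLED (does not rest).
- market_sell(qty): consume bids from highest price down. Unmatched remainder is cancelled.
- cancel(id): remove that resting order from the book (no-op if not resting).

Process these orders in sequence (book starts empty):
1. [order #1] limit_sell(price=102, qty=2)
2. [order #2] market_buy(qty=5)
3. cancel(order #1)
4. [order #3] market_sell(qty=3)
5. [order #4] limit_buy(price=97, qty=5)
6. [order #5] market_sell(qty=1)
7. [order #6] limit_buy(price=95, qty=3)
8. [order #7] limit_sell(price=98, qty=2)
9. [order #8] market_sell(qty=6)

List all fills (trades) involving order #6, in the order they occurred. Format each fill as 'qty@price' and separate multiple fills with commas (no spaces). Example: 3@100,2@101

After op 1 [order #1] limit_sell(price=102, qty=2): fills=none; bids=[-] asks=[#1:2@102]
After op 2 [order #2] market_buy(qty=5): fills=#2x#1:2@102; bids=[-] asks=[-]
After op 3 cancel(order #1): fills=none; bids=[-] asks=[-]
After op 4 [order #3] market_sell(qty=3): fills=none; bids=[-] asks=[-]
After op 5 [order #4] limit_buy(price=97, qty=5): fills=none; bids=[#4:5@97] asks=[-]
After op 6 [order #5] market_sell(qty=1): fills=#4x#5:1@97; bids=[#4:4@97] asks=[-]
After op 7 [order #6] limit_buy(price=95, qty=3): fills=none; bids=[#4:4@97 #6:3@95] asks=[-]
After op 8 [order #7] limit_sell(price=98, qty=2): fills=none; bids=[#4:4@97 #6:3@95] asks=[#7:2@98]
After op 9 [order #8] market_sell(qty=6): fills=#4x#8:4@97 #6x#8:2@95; bids=[#6:1@95] asks=[#7:2@98]

Answer: 2@95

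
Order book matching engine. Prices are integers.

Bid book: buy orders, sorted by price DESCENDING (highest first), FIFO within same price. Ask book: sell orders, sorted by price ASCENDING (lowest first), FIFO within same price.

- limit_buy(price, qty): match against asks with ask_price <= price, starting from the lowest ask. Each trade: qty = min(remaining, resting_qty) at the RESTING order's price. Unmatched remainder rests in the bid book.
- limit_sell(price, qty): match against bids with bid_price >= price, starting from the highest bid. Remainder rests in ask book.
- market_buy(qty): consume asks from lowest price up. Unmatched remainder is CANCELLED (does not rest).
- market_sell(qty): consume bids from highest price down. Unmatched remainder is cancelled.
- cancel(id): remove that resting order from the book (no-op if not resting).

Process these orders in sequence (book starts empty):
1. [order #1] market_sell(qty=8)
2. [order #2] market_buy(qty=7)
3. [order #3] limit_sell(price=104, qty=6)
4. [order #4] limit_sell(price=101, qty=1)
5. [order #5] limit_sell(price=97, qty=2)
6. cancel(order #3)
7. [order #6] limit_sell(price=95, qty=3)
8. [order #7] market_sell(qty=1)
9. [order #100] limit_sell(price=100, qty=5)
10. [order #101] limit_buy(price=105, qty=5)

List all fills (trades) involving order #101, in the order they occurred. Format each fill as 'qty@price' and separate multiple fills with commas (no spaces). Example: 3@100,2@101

After op 1 [order #1] market_sell(qty=8): fills=none; bids=[-] asks=[-]
After op 2 [order #2] market_buy(qty=7): fills=none; bids=[-] asks=[-]
After op 3 [order #3] limit_sell(price=104, qty=6): fills=none; bids=[-] asks=[#3:6@104]
After op 4 [order #4] limit_sell(price=101, qty=1): fills=none; bids=[-] asks=[#4:1@101 #3:6@104]
After op 5 [order #5] limit_sell(price=97, qty=2): fills=none; bids=[-] asks=[#5:2@97 #4:1@101 #3:6@104]
After op 6 cancel(order #3): fills=none; bids=[-] asks=[#5:2@97 #4:1@101]
After op 7 [order #6] limit_sell(price=95, qty=3): fills=none; bids=[-] asks=[#6:3@95 #5:2@97 #4:1@101]
After op 8 [order #7] market_sell(qty=1): fills=none; bids=[-] asks=[#6:3@95 #5:2@97 #4:1@101]
After op 9 [order #100] limit_sell(price=100, qty=5): fills=none; bids=[-] asks=[#6:3@95 #5:2@97 #100:5@100 #4:1@101]
After op 10 [order #101] limit_buy(price=105, qty=5): fills=#101x#6:3@95 #101x#5:2@97; bids=[-] asks=[#100:5@100 #4:1@101]

Answer: 3@95,2@97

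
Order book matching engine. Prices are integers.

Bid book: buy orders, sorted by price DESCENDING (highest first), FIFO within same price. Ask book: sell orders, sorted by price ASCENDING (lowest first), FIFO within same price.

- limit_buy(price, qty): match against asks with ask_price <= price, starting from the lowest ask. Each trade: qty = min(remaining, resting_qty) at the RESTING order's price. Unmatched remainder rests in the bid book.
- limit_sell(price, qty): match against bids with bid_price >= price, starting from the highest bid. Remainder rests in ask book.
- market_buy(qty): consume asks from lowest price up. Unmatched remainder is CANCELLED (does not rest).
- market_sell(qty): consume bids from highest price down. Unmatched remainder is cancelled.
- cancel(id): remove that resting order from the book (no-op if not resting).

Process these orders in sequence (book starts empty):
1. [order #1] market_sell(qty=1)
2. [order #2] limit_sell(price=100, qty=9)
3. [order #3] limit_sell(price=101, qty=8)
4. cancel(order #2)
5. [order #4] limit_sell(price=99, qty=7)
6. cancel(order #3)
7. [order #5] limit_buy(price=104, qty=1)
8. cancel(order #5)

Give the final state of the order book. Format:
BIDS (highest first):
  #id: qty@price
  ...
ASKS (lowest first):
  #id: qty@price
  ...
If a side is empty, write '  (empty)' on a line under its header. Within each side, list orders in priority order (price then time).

After op 1 [order #1] market_sell(qty=1): fills=none; bids=[-] asks=[-]
After op 2 [order #2] limit_sell(price=100, qty=9): fills=none; bids=[-] asks=[#2:9@100]
After op 3 [order #3] limit_sell(price=101, qty=8): fills=none; bids=[-] asks=[#2:9@100 #3:8@101]
After op 4 cancel(order #2): fills=none; bids=[-] asks=[#3:8@101]
After op 5 [order #4] limit_sell(price=99, qty=7): fills=none; bids=[-] asks=[#4:7@99 #3:8@101]
After op 6 cancel(order #3): fills=none; bids=[-] asks=[#4:7@99]
After op 7 [order #5] limit_buy(price=104, qty=1): fills=#5x#4:1@99; bids=[-] asks=[#4:6@99]
After op 8 cancel(order #5): fills=none; bids=[-] asks=[#4:6@99]

Answer: BIDS (highest first):
  (empty)
ASKS (lowest first):
  #4: 6@99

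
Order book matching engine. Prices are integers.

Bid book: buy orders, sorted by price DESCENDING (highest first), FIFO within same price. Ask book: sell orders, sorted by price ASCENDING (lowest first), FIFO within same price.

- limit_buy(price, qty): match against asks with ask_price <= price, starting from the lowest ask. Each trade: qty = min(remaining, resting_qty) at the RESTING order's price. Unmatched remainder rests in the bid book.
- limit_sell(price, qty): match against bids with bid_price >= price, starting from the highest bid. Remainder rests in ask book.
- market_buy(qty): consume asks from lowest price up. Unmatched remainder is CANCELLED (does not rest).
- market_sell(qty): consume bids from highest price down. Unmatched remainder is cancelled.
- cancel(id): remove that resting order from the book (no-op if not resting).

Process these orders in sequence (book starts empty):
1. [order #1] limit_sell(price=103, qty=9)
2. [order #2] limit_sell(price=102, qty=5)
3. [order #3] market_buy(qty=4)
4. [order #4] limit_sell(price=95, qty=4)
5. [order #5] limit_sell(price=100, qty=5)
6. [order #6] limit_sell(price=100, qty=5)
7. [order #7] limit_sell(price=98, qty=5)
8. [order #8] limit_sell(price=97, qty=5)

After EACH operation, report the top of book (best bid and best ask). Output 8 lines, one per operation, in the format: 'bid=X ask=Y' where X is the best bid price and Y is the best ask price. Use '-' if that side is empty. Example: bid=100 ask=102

After op 1 [order #1] limit_sell(price=103, qty=9): fills=none; bids=[-] asks=[#1:9@103]
After op 2 [order #2] limit_sell(price=102, qty=5): fills=none; bids=[-] asks=[#2:5@102 #1:9@103]
After op 3 [order #3] market_buy(qty=4): fills=#3x#2:4@102; bids=[-] asks=[#2:1@102 #1:9@103]
After op 4 [order #4] limit_sell(price=95, qty=4): fills=none; bids=[-] asks=[#4:4@95 #2:1@102 #1:9@103]
After op 5 [order #5] limit_sell(price=100, qty=5): fills=none; bids=[-] asks=[#4:4@95 #5:5@100 #2:1@102 #1:9@103]
After op 6 [order #6] limit_sell(price=100, qty=5): fills=none; bids=[-] asks=[#4:4@95 #5:5@100 #6:5@100 #2:1@102 #1:9@103]
After op 7 [order #7] limit_sell(price=98, qty=5): fills=none; bids=[-] asks=[#4:4@95 #7:5@98 #5:5@100 #6:5@100 #2:1@102 #1:9@103]
After op 8 [order #8] limit_sell(price=97, qty=5): fills=none; bids=[-] asks=[#4:4@95 #8:5@97 #7:5@98 #5:5@100 #6:5@100 #2:1@102 #1:9@103]

Answer: bid=- ask=103
bid=- ask=102
bid=- ask=102
bid=- ask=95
bid=- ask=95
bid=- ask=95
bid=- ask=95
bid=- ask=95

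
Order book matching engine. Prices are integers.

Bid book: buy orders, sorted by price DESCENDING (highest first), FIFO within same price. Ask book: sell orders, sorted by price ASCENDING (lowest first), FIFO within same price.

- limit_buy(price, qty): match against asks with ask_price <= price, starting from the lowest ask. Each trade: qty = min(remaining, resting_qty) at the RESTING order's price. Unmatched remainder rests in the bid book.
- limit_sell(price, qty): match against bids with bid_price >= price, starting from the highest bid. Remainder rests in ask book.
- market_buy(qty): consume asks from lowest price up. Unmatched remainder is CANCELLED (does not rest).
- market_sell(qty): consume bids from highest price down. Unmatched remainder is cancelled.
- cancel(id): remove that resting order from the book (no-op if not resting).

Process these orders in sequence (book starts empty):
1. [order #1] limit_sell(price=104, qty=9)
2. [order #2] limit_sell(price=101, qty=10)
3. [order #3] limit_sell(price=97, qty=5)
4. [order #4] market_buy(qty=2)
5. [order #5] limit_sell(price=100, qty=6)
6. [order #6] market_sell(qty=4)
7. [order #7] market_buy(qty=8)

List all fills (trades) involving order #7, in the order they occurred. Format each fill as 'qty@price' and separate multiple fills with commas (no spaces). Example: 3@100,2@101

After op 1 [order #1] limit_sell(price=104, qty=9): fills=none; bids=[-] asks=[#1:9@104]
After op 2 [order #2] limit_sell(price=101, qty=10): fills=none; bids=[-] asks=[#2:10@101 #1:9@104]
After op 3 [order #3] limit_sell(price=97, qty=5): fills=none; bids=[-] asks=[#3:5@97 #2:10@101 #1:9@104]
After op 4 [order #4] market_buy(qty=2): fills=#4x#3:2@97; bids=[-] asks=[#3:3@97 #2:10@101 #1:9@104]
After op 5 [order #5] limit_sell(price=100, qty=6): fills=none; bids=[-] asks=[#3:3@97 #5:6@100 #2:10@101 #1:9@104]
After op 6 [order #6] market_sell(qty=4): fills=none; bids=[-] asks=[#3:3@97 #5:6@100 #2:10@101 #1:9@104]
After op 7 [order #7] market_buy(qty=8): fills=#7x#3:3@97 #7x#5:5@100; bids=[-] asks=[#5:1@100 #2:10@101 #1:9@104]

Answer: 3@97,5@100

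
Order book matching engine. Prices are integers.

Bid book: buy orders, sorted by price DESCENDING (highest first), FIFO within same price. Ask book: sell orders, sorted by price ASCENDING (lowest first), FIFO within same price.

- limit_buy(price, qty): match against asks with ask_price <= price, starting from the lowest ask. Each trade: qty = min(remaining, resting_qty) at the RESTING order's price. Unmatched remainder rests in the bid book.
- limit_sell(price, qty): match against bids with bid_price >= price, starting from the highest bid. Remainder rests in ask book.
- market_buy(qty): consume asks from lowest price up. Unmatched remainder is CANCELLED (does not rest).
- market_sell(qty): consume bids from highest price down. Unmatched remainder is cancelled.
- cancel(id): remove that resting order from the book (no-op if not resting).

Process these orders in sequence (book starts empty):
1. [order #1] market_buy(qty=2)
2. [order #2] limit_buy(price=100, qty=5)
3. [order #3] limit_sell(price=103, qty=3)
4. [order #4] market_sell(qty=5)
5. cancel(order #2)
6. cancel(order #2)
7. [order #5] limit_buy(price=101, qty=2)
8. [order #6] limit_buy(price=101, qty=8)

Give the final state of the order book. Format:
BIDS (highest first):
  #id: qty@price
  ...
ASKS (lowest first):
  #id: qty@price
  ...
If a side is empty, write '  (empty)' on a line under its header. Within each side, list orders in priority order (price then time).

Answer: BIDS (highest first):
  #5: 2@101
  #6: 8@101
ASKS (lowest first):
  #3: 3@103

Derivation:
After op 1 [order #1] market_buy(qty=2): fills=none; bids=[-] asks=[-]
After op 2 [order #2] limit_buy(price=100, qty=5): fills=none; bids=[#2:5@100] asks=[-]
After op 3 [order #3] limit_sell(price=103, qty=3): fills=none; bids=[#2:5@100] asks=[#3:3@103]
After op 4 [order #4] market_sell(qty=5): fills=#2x#4:5@100; bids=[-] asks=[#3:3@103]
After op 5 cancel(order #2): fills=none; bids=[-] asks=[#3:3@103]
After op 6 cancel(order #2): fills=none; bids=[-] asks=[#3:3@103]
After op 7 [order #5] limit_buy(price=101, qty=2): fills=none; bids=[#5:2@101] asks=[#3:3@103]
After op 8 [order #6] limit_buy(price=101, qty=8): fills=none; bids=[#5:2@101 #6:8@101] asks=[#3:3@103]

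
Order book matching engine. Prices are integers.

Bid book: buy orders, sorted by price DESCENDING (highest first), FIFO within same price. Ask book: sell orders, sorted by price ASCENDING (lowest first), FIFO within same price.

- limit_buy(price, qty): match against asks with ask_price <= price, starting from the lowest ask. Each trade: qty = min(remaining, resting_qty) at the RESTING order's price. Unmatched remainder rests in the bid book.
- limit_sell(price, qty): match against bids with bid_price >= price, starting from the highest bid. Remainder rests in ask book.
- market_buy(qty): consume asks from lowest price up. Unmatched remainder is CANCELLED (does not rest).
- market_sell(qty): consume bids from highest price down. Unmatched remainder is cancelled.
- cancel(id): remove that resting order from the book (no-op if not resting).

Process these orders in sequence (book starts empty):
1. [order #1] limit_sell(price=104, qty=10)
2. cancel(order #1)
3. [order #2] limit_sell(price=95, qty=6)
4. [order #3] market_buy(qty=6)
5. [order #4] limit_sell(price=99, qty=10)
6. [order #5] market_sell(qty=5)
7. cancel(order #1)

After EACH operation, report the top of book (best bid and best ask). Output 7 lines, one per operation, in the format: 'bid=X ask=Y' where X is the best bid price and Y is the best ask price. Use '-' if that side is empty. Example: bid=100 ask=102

After op 1 [order #1] limit_sell(price=104, qty=10): fills=none; bids=[-] asks=[#1:10@104]
After op 2 cancel(order #1): fills=none; bids=[-] asks=[-]
After op 3 [order #2] limit_sell(price=95, qty=6): fills=none; bids=[-] asks=[#2:6@95]
After op 4 [order #3] market_buy(qty=6): fills=#3x#2:6@95; bids=[-] asks=[-]
After op 5 [order #4] limit_sell(price=99, qty=10): fills=none; bids=[-] asks=[#4:10@99]
After op 6 [order #5] market_sell(qty=5): fills=none; bids=[-] asks=[#4:10@99]
After op 7 cancel(order #1): fills=none; bids=[-] asks=[#4:10@99]

Answer: bid=- ask=104
bid=- ask=-
bid=- ask=95
bid=- ask=-
bid=- ask=99
bid=- ask=99
bid=- ask=99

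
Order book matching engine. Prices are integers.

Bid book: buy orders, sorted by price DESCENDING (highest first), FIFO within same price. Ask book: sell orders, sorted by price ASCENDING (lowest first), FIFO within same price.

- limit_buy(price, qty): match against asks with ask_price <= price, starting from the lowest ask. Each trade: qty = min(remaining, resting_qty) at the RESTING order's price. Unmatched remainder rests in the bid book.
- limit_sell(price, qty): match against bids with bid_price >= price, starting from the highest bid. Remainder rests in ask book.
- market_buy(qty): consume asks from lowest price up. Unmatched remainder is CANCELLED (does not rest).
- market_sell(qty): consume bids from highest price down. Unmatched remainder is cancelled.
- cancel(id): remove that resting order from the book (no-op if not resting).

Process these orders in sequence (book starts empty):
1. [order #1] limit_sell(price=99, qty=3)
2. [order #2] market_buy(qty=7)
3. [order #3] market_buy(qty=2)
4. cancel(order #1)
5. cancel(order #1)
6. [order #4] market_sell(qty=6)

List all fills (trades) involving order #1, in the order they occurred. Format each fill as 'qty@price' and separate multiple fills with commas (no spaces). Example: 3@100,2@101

Answer: 3@99

Derivation:
After op 1 [order #1] limit_sell(price=99, qty=3): fills=none; bids=[-] asks=[#1:3@99]
After op 2 [order #2] market_buy(qty=7): fills=#2x#1:3@99; bids=[-] asks=[-]
After op 3 [order #3] market_buy(qty=2): fills=none; bids=[-] asks=[-]
After op 4 cancel(order #1): fills=none; bids=[-] asks=[-]
After op 5 cancel(order #1): fills=none; bids=[-] asks=[-]
After op 6 [order #4] market_sell(qty=6): fills=none; bids=[-] asks=[-]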